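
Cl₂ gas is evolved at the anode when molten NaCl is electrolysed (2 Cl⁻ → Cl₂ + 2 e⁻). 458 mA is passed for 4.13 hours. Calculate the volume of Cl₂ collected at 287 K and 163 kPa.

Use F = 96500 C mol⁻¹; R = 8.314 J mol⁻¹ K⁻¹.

Q = I·t = 0.4580 A × 14868 s = 6810 C.
n(e⁻) = Q/F = 6810 / 96500 = 0.07057 mol.
2 electrons are transferred per Cl₂ molecule, so n(Cl₂) = 0.07057 / 2 = 0.03528 mol.
V = nRT/P = (0.03528 × 8.314 × 287) / (163 × 10³ Pa) = 5.16 × 10⁻⁴ m³ = 0.516 L.

0.516 L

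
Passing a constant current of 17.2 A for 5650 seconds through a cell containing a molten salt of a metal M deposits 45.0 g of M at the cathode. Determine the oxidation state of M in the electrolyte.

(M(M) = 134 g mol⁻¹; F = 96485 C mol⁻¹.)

+3

Q = I·t = 17.20 A × 5650.0 s = 97180 C, so n(e⁻) = 97180/96485 = 1.007 mol.
n(M) deposited = 45.0 / 134 = 0.3358 mol.
Electrons per atom = n(e⁻)/n(M) = 1.007 / 0.3358 = 3.00 ≈ 3, so the ion is M³⁺.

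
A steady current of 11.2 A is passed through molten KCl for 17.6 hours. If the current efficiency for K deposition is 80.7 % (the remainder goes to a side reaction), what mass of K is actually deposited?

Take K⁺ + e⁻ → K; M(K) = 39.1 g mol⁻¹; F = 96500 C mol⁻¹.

232 g

Q = I·t = 11.20 × 63360 = 709600 C.
n(e⁻) = 709600/96500 = 7.354 mol; theoretically n(K) = 7.354/1 = 7.354 mol, m_theo = 287.5 g.
At 80.7 % efficiency, m_actual = 0.807 × 287.5 = 232 g.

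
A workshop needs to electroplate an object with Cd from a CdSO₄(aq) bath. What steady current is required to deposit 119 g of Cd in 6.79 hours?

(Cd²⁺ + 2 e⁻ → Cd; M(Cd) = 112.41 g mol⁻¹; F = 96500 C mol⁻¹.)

n(Cd) = 119 / 112.41 = 1.059 mol.
n(e⁻) = 2 × 1.059 = 2.117 mol.
Q = n(e⁻)·F = 2.117 × 96500 = 204300 C.
I = Q/t = 204300 / 24444 s = 8.36 A.

8.36 A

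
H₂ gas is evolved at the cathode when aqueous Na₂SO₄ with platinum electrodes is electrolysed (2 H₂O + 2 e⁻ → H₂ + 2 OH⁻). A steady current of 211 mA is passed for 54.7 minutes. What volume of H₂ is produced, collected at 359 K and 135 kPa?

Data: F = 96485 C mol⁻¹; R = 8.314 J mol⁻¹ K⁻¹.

Q = I·t = 0.2110 A × 3282.0 s = 692.5 C.
n(e⁻) = Q/F = 692.5 / 96485 = 0.007177 mol.
2 electrons are transferred per H₂ molecule, so n(H₂) = 0.007177 / 2 = 0.003589 mol.
V = nRT/P = (0.003589 × 8.314 × 359) / (135 × 10³ Pa) = 7.93 × 10⁻⁵ m³ = 0.0793 L.

0.0793 L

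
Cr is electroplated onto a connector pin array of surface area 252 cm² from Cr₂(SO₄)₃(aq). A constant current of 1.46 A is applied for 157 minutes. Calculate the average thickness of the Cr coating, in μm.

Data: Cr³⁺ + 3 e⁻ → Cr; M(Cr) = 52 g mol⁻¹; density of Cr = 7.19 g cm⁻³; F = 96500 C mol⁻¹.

Q = I·t = 1.460 × 9420.0 = 13750 C; n(e⁻) = 0.1425 mol.
n(Cr) = n(e⁻)/3 = 0.04751 mol, so m = 0.04751 × 52 = 2.470 g.
Volume = m/ρ = 2.470 / 7.19 = 0.3436 cm³.
Thickness = V/A = 0.3436 / 252 = 0.00136 cm = 13.6 μm.

13.6 μm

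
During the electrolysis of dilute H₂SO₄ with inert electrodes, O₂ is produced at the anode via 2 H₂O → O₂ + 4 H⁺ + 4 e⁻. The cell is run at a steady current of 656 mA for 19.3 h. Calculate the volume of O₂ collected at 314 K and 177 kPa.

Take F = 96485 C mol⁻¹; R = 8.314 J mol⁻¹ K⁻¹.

Q = I·t = 0.6560 A × 69480 s = 45580 C.
n(e⁻) = Q/F = 45580 / 96485 = 0.4724 mol.
4 electrons are transferred per O₂ molecule, so n(O₂) = 0.4724 / 4 = 0.1181 mol.
V = nRT/P = (0.1181 × 8.314 × 314) / (177 × 10³ Pa) = 0.00174 m³ = 1.74 L.

1.74 L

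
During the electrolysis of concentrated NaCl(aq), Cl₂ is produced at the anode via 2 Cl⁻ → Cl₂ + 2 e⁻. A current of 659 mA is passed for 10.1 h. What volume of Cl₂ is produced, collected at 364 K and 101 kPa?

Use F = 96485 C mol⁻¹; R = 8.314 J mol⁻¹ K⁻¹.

3.72 L

Q = I·t = 0.6590 A × 36360 s = 23960 C.
n(e⁻) = Q/F = 23960 / 96485 = 0.2483 mol.
2 electrons are transferred per Cl₂ molecule, so n(Cl₂) = 0.2483 / 2 = 0.1242 mol.
V = nRT/P = (0.1242 × 8.314 × 364) / (101 × 10³ Pa) = 0.00372 m³ = 3.72 L.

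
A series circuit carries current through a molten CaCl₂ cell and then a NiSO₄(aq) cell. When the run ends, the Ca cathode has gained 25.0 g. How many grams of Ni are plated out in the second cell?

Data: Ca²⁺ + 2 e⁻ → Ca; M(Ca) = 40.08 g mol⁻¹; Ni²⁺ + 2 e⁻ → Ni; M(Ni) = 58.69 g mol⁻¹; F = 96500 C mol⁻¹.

36.6 g

n(Ca) = 25.0 / 40.08 = 0.6238 mol.
Since Ca²⁺ + 2 e⁻ → Ca, n(e⁻) passed = 2 × 0.6238 = 1.248 mol.
Cells in series carry the same charge, so the same 1.248 mol of electrons passes through cell 2.
Ni²⁺ + 2 e⁻ → Ni, so n(Ni) = 1.248 / 2 = 0.6238 mol.
m(Ni) = 0.6238 × 58.69 = 36.6 g.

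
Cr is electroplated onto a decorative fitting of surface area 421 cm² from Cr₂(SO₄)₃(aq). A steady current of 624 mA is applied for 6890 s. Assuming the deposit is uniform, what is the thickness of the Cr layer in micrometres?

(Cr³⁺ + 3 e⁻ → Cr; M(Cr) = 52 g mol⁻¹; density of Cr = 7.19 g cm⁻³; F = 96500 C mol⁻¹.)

2.55 μm

Q = I·t = 0.6240 × 6890.0 = 4299 C; n(e⁻) = 0.04455 mol.
n(Cr) = n(e⁻)/3 = 0.01485 mol, so m = 0.01485 × 52 = 0.7723 g.
Volume = m/ρ = 0.7723 / 7.19 = 0.1074 cm³.
Thickness = V/A = 0.1074 / 421 = 2.55 × 10⁻⁴ cm = 2.55 μm.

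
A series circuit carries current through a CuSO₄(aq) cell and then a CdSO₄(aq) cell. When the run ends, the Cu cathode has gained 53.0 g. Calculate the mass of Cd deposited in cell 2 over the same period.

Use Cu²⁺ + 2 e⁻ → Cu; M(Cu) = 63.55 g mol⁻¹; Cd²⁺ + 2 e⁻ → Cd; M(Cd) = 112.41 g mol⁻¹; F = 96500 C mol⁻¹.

93.7 g

n(Cu) = 53.0 / 63.55 = 0.8340 mol.
Since Cu²⁺ + 2 e⁻ → Cu, n(e⁻) passed = 2 × 0.8340 = 1.668 mol.
Cells in series carry the same charge, so the same 1.668 mol of electrons passes through cell 2.
Cd²⁺ + 2 e⁻ → Cd, so n(Cd) = 1.668 / 2 = 0.8340 mol.
m(Cd) = 0.8340 × 112.41 = 93.7 g.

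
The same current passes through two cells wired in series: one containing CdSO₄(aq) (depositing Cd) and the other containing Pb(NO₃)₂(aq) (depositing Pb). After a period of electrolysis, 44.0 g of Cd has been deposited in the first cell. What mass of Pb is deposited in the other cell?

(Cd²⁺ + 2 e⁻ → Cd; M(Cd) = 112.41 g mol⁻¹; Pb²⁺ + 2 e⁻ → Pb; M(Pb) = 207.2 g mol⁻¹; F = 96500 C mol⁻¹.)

n(Cd) = 44.0 / 112.41 = 0.3914 mol.
Since Cd²⁺ + 2 e⁻ → Cd, n(e⁻) passed = 2 × 0.3914 = 0.7828 mol.
Cells in series carry the same charge, so the same 0.7828 mol of electrons passes through cell 2.
Pb²⁺ + 2 e⁻ → Pb, so n(Pb) = 0.7828 / 2 = 0.3914 mol.
m(Pb) = 0.3914 × 207.2 = 81.1 g.

81.1 g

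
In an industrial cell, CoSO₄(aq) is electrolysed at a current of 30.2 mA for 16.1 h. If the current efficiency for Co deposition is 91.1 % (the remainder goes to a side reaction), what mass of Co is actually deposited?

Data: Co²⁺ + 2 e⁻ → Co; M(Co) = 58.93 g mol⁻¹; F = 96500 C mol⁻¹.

0.487 g

Q = I·t = 0.03020 × 57960 = 1750 C.
n(e⁻) = 1750/96500 = 0.01814 mol; theoretically n(Co) = 0.01814/2 = 0.009069 mol, m_theo = 0.5345 g.
At 91.1 % efficiency, m_actual = 0.911 × 0.5345 = 0.487 g.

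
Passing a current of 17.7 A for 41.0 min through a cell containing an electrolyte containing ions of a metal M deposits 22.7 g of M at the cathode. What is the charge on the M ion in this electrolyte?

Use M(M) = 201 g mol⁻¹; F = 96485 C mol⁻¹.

Q = I·t = 17.70 A × 2460.0 s = 43540 C, so n(e⁻) = 43540/96485 = 0.4513 mol.
n(M) deposited = 22.7 / 201 = 0.1129 mol.
Electrons per atom = n(e⁻)/n(M) = 0.4513 / 0.1129 = 4.00 ≈ 4, so the ion is M⁴⁺.

+4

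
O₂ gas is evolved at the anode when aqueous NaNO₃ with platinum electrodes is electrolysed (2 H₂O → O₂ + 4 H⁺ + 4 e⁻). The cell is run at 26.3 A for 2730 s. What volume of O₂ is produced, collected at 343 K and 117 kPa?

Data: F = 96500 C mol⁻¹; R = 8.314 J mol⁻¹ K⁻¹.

Q = I·t = 26.30 A × 2730.0 s = 71800 C.
n(e⁻) = Q/F = 71800 / 96500 = 0.7440 mol.
4 electrons are transferred per O₂ molecule, so n(O₂) = 0.7440 / 4 = 0.1860 mol.
V = nRT/P = (0.1860 × 8.314 × 343) / (117 × 10³ Pa) = 0.00453 m³ = 4.53 L.

4.53 L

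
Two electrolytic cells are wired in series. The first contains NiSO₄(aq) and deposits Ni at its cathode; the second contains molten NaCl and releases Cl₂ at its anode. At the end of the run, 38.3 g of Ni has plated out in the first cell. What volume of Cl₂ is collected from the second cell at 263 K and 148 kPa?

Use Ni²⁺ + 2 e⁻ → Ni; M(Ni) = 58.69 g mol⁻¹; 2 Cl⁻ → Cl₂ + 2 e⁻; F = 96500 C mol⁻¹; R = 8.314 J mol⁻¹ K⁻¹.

9.64 L

n(Ni) = 38.3 / 58.69 = 0.6526 mol, so n(e⁻) = 2 × 0.6526 = 1.305 mol.
The cells are in series, so the same 1.305 mol of electrons passes through the second cell.
2 Cl⁻ → Cl₂ + 2 e⁻ — 2 mol e⁻ per mol Cl₂, so n(Cl₂) = 1.305/2 = 0.6526 mol.
V = nRT/P = (0.6526 × 8.314 × 263) / (148 × 10³) = 0.00964 m³ = 9.64 L.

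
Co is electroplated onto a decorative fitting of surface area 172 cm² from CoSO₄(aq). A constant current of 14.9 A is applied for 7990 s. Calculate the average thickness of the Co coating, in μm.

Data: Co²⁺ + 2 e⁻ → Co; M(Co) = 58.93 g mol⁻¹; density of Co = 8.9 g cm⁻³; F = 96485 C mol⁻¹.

237 μm

Q = I·t = 14.90 × 7990.0 = 119100 C; n(e⁻) = 1.234 mol.
n(Co) = n(e⁻)/2 = 0.6169 mol, so m = 0.6169 × 58.93 = 36.36 g.
Volume = m/ρ = 36.36 / 8.9 = 4.085 cm³.
Thickness = V/A = 4.085 / 172 = 0.0237 cm = 237 μm.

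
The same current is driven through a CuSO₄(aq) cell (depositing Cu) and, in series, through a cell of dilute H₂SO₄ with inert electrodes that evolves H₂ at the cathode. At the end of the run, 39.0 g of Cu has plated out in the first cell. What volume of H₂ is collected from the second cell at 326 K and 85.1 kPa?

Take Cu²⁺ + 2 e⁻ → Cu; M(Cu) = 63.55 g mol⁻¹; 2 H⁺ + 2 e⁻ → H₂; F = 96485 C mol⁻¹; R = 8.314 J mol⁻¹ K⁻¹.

n(Cu) = 39.0 / 63.55 = 0.6137 mol, so n(e⁻) = 2 × 0.6137 = 1.227 mol.
The cells are in series, so the same 1.227 mol of electrons passes through the second cell.
2 H⁺ + 2 e⁻ → H₂ — 2 mol e⁻ per mol H₂, so n(H₂) = 1.227/2 = 0.6137 mol.
V = nRT/P = (0.6137 × 8.314 × 326) / (85.1 × 10³) = 0.0195 m³ = 19.5 L.

19.5 L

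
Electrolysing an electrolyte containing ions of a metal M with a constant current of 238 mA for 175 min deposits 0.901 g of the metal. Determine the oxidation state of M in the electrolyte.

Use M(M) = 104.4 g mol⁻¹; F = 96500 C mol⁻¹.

+3

Q = I·t = 0.2380 A × 10500 s = 2499 C, so n(e⁻) = 2499/96500 = 0.02590 mol.
n(M) deposited = 0.901 / 104.4 = 0.008630 mol.
Electrons per atom = n(e⁻)/n(M) = 0.02590 / 0.008630 = 3.00 ≈ 3, so the ion is M³⁺.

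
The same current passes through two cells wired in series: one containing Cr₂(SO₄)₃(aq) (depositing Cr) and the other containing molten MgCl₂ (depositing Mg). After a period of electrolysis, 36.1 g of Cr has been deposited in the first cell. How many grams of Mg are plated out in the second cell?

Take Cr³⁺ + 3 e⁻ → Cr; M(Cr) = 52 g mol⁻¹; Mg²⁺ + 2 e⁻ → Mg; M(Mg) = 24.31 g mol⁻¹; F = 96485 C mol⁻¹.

n(Cr) = 36.1 / 52 = 0.6942 mol.
Since Cr³⁺ + 3 e⁻ → Cr, n(e⁻) passed = 3 × 0.6942 = 2.083 mol.
Cells in series carry the same charge, so the same 2.083 mol of electrons passes through cell 2.
Mg²⁺ + 2 e⁻ → Mg, so n(Mg) = 2.083 / 2 = 1.041 mol.
m(Mg) = 1.041 × 24.31 = 25.3 g.

25.3 g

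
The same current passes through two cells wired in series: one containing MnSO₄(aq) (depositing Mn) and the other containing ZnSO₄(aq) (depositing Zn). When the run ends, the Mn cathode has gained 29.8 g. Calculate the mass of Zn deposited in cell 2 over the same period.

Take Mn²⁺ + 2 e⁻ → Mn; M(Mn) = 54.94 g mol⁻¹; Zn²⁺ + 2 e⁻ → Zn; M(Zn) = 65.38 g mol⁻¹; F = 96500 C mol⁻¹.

35.5 g

n(Mn) = 29.8 / 54.94 = 0.5424 mol.
Since Mn²⁺ + 2 e⁻ → Mn, n(e⁻) passed = 2 × 0.5424 = 1.085 mol.
Cells in series carry the same charge, so the same 1.085 mol of electrons passes through cell 2.
Zn²⁺ + 2 e⁻ → Zn, so n(Zn) = 1.085 / 2 = 0.5424 mol.
m(Zn) = 0.5424 × 65.38 = 35.5 g.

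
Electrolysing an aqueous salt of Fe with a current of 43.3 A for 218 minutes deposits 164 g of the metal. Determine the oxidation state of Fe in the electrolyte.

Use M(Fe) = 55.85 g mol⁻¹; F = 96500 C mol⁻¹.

+2

Q = I·t = 43.30 A × 13080 s = 566400 C, so n(e⁻) = 566400/96500 = 5.869 mol.
n(Fe) deposited = 164 / 55.85 = 2.936 mol.
Electrons per atom = n(e⁻)/n(Fe) = 5.869 / 2.936 = 2.00 ≈ 2, so the ion is Fe²⁺.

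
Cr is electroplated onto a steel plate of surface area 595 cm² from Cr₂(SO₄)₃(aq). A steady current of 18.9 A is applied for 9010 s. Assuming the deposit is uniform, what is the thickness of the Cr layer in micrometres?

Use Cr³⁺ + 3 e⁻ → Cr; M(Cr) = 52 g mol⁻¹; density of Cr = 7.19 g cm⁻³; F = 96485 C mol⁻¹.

71.5 μm

Q = I·t = 18.90 × 9010.0 = 170300 C; n(e⁻) = 1.765 mol.
n(Cr) = n(e⁻)/3 = 0.5883 mol, so m = 0.5883 × 52 = 30.59 g.
Volume = m/ρ = 30.59 / 7.19 = 4.255 cm³.
Thickness = V/A = 4.255 / 595 = 0.00715 cm = 71.5 μm.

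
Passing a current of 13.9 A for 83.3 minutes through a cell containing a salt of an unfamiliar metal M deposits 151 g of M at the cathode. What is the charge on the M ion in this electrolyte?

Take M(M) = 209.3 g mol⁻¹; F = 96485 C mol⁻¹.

+1

Q = I·t = 13.90 A × 4998.0 s = 69470 C, so n(e⁻) = 69470/96485 = 0.7200 mol.
n(M) deposited = 151 / 209.3 = 0.7215 mol.
Electrons per atom = n(e⁻)/n(M) = 0.7200 / 0.7215 = 0.998 ≈ 1, so the ion is M⁺.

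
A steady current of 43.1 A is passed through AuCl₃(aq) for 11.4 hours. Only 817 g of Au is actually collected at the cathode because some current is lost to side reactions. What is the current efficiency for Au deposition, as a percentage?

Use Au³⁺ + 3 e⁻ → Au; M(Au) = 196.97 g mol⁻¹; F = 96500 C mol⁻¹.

67.9 %

Q = I·t = 43.10 × 41040 = 1769000 C; n(e⁻) = 1769000/96500 = 18.33 mol.
Theoretical n(Au) = n(e⁻)/3 = 6.110 mol, i.e. m_theo = 6.110 × 196.97 = 1203 g.
Efficiency = m_actual / m_theo = 817 / 1203 = 67.9 %.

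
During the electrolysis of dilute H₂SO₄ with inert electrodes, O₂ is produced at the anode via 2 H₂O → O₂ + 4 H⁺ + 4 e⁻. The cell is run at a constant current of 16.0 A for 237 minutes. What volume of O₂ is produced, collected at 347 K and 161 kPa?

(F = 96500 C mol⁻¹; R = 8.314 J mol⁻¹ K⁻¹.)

10.6 L

Q = I·t = 16.00 A × 14220 s = 227500 C.
n(e⁻) = Q/F = 227500 / 96500 = 2.358 mol.
4 electrons are transferred per O₂ molecule, so n(O₂) = 2.358 / 4 = 0.5894 mol.
V = nRT/P = (0.5894 × 8.314 × 347) / (161 × 10³ Pa) = 0.0106 m³ = 10.6 L.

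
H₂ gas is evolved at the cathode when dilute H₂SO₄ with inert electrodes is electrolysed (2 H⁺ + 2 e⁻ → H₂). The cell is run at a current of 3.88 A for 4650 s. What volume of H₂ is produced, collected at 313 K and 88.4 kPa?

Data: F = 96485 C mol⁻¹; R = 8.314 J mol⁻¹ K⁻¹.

2.75 L

Q = I·t = 3.880 A × 4650.0 s = 18040 C.
n(e⁻) = Q/F = 18040 / 96485 = 0.1870 mol.
2 electrons are transferred per H₂ molecule, so n(H₂) = 0.1870 / 2 = 0.09350 mol.
V = nRT/P = (0.09350 × 8.314 × 313) / (88.4 × 10³ Pa) = 0.00275 m³ = 2.75 L.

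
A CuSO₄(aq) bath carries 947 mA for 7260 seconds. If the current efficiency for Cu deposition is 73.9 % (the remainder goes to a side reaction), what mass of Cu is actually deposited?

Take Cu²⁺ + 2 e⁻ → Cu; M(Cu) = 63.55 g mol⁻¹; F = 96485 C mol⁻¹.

1.67 g

Q = I·t = 0.9470 × 7260.0 = 6875 C.
n(e⁻) = 6875/96485 = 0.07126 mol; theoretically n(Cu) = 0.07126/2 = 0.03563 mol, m_theo = 2.264 g.
At 73.9 % efficiency, m_actual = 0.739 × 2.264 = 1.67 g.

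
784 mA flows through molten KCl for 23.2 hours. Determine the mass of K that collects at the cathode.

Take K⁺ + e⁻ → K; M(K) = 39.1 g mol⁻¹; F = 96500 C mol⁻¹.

Q = I·t = 0.7840 A × 83520 s = 65480 C.
n(e⁻) = Q/F = 65480 / 96500 = 0.6785 mol.
K⁺ + e⁻ → K, so n(K) = n(e⁻)/1 = 0.6785 mol.
m = n·M = 0.6785 × 39.1 = 26.5 g.

26.5 g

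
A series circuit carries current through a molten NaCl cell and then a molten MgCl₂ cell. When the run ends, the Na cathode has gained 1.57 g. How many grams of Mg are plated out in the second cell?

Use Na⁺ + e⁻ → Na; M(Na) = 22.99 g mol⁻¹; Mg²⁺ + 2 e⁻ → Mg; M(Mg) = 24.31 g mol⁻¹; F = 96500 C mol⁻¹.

0.830 g

n(Na) = 1.57 / 22.99 = 0.06829 mol.
Since Na⁺ + e⁻ → Na, n(e⁻) passed = 1 × 0.06829 = 0.06829 mol.
Cells in series carry the same charge, so the same 0.06829 mol of electrons passes through cell 2.
Mg²⁺ + 2 e⁻ → Mg, so n(Mg) = 0.06829 / 2 = 0.03415 mol.
m(Mg) = 0.03415 × 24.31 = 0.830 g.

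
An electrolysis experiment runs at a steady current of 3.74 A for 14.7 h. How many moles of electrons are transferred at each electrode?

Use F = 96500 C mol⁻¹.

Q = I·t = 3.740 A × 52920 s = 197900 C.
n(e⁻) = Q/F = 197900 / 96500 = 2.05 mol.

2.05 mol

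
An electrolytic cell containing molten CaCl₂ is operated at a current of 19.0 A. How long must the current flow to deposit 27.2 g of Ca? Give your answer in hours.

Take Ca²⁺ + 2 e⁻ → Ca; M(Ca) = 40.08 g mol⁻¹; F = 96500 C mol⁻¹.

n(Ca) = m/M = 27.2 / 40.08 = 0.6786 mol.
Each Ca atom requires 2 electrons, so n(e⁻) = 2 × 0.6786 = 1.357 mol.
Q = n(e⁻)·F = 1.357 × 96500 = 131000 C.
t = Q/I = 131000 / 19.00 A = 6894 s = 1.91 h.

1.91 h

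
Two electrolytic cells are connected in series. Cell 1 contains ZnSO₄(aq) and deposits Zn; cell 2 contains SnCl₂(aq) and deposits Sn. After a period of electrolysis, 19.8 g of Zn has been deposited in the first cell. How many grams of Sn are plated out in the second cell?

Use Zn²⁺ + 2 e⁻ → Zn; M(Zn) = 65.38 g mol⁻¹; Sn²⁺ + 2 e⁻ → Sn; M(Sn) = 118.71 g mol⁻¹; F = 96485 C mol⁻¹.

36.0 g

n(Zn) = 19.8 / 65.38 = 0.3028 mol.
Since Zn²⁺ + 2 e⁻ → Zn, n(e⁻) passed = 2 × 0.3028 = 0.6057 mol.
Cells in series carry the same charge, so the same 0.6057 mol of electrons passes through cell 2.
Sn²⁺ + 2 e⁻ → Sn, so n(Sn) = 0.6057 / 2 = 0.3028 mol.
m(Sn) = 0.3028 × 118.71 = 36.0 g.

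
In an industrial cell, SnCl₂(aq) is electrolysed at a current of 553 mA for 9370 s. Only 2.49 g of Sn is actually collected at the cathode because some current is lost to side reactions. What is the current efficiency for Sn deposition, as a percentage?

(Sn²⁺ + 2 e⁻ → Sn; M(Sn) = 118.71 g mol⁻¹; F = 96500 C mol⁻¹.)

Q = I·t = 0.5530 × 9370.0 = 5182 C; n(e⁻) = 5182/96500 = 0.05370 mol.
Theoretical n(Sn) = n(e⁻)/2 = 0.02685 mol, i.e. m_theo = 0.02685 × 118.71 = 3.187 g.
Efficiency = m_actual / m_theo = 2.49 / 3.187 = 78.1 %.

78.1 %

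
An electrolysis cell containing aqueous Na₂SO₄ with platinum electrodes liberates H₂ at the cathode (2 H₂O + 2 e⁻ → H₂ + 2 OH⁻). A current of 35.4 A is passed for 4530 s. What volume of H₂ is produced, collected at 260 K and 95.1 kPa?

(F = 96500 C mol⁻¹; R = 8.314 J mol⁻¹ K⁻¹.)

18.9 L

Q = I·t = 35.40 A × 4530.0 s = 160400 C.
n(e⁻) = Q/F = 160400 / 96500 = 1.662 mol.
2 electrons are transferred per H₂ molecule, so n(H₂) = 1.662 / 2 = 0.8309 mol.
V = nRT/P = (0.8309 × 8.314 × 260) / (95.1 × 10³ Pa) = 0.0189 m³ = 18.9 L.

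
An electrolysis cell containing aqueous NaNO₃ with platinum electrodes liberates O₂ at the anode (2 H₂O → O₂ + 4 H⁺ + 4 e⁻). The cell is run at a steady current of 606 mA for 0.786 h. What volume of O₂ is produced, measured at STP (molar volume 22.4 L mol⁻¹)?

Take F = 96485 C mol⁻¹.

0.0995 L

Q = I·t = 0.6060 A × 2829.6 s = 1715 C.
n(e⁻) = Q/F = 1715 / 96485 = 0.01777 mol.
4 electrons are transferred per O₂ molecule, so n(O₂) = 0.01777 / 4 = 0.004443 mol.
V = n × V_m = 0.004443 × 22.4 = 0.0995 L.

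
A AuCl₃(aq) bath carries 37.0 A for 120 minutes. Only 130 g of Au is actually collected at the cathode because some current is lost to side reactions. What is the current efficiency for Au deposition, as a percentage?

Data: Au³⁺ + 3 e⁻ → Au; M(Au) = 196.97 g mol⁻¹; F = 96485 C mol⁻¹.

Q = I·t = 37.00 × 7200.0 = 266400 C; n(e⁻) = 266400/96485 = 2.761 mol.
Theoretical n(Au) = n(e⁻)/3 = 0.9204 mol, i.e. m_theo = 0.9204 × 196.97 = 181.3 g.
Efficiency = m_actual / m_theo = 130 / 181.3 = 71.7 %.

71.7 %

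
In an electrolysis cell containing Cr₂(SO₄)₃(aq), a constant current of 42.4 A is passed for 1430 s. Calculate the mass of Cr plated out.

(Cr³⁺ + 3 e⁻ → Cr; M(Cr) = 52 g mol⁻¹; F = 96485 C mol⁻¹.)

10.9 g

Q = I·t = 42.40 A × 1430.0 s = 60630 C.
n(e⁻) = Q/F = 60630 / 96485 = 0.6284 mol.
Cr³⁺ + 3 e⁻ → Cr, so n(Cr) = n(e⁻)/3 = 0.2095 mol.
m = n·M = 0.2095 × 52 = 10.9 g.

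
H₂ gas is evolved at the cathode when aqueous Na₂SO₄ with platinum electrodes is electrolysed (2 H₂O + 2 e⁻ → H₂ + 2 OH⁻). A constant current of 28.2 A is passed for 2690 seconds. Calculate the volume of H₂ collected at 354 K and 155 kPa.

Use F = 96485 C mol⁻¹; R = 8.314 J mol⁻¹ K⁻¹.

Q = I·t = 28.20 A × 2690.0 s = 75860 C.
n(e⁻) = Q/F = 75860 / 96485 = 0.7862 mol.
2 electrons are transferred per H₂ molecule, so n(H₂) = 0.7862 / 2 = 0.3931 mol.
V = nRT/P = (0.3931 × 8.314 × 354) / (155 × 10³ Pa) = 0.00746 m³ = 7.46 L.

7.46 L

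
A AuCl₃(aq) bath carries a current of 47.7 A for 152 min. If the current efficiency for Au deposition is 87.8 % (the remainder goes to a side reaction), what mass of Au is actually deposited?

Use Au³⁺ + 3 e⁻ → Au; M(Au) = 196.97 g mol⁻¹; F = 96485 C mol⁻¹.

260 g

Q = I·t = 47.70 × 9120.0 = 435000 C.
n(e⁻) = 435000/96485 = 4.509 mol; theoretically n(Au) = 4.509/3 = 1.503 mol, m_theo = 296.0 g.
At 87.8 % efficiency, m_actual = 0.878 × 296.0 = 260 g.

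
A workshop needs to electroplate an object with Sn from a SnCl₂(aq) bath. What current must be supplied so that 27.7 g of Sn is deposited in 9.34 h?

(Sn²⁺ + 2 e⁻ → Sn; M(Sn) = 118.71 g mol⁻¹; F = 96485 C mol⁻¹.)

1.34 A

n(Sn) = 27.7 / 118.71 = 0.2333 mol.
n(e⁻) = 2 × 0.2333 = 0.4667 mol.
Q = n(e⁻)·F = 0.4667 × 96485 = 45030 C.
I = Q/t = 45030 / 33624 s = 1.34 A.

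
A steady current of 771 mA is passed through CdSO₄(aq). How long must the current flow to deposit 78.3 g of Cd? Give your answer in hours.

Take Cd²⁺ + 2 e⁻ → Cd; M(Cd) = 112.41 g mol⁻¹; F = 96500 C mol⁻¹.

48.4 h

n(Cd) = m/M = 78.3 / 112.41 = 0.6966 mol.
Each Cd atom requires 2 electrons, so n(e⁻) = 2 × 0.6966 = 1.393 mol.
Q = n(e⁻)·F = 1.393 × 96500 = 134400 C.
t = Q/I = 134400 / 0.7710 A = 174400 s = 48.4 h.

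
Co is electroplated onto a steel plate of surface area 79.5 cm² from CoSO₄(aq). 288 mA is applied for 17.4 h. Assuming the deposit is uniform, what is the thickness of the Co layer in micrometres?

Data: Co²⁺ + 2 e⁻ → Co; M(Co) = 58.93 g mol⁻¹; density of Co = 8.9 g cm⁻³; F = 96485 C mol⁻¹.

77.9 μm

Q = I·t = 0.2880 × 62640 = 18040 C; n(e⁻) = 0.1870 mol.
n(Co) = n(e⁻)/2 = 0.09349 mol, so m = 0.09349 × 58.93 = 5.509 g.
Volume = m/ρ = 5.509 / 8.9 = 0.6190 cm³.
Thickness = V/A = 0.6190 / 79.5 = 0.00779 cm = 77.9 μm.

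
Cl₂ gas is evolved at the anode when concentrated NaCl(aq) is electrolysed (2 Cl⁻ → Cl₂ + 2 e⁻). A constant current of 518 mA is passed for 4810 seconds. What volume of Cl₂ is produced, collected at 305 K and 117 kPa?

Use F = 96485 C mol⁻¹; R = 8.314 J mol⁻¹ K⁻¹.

0.280 L

Q = I·t = 0.5180 A × 4810.0 s = 2492 C.
n(e⁻) = Q/F = 2492 / 96485 = 0.02582 mol.
2 electrons are transferred per Cl₂ molecule, so n(Cl₂) = 0.02582 / 2 = 0.01291 mol.
V = nRT/P = (0.01291 × 8.314 × 305) / (117 × 10³ Pa) = 2.80 × 10⁻⁴ m³ = 0.280 L.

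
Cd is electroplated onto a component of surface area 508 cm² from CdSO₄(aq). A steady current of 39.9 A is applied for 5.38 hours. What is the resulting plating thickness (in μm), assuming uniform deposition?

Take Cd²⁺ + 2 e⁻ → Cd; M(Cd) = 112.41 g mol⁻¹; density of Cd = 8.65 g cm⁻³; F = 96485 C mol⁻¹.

1020 μm

Q = I·t = 39.90 × 19368 = 772800 C; n(e⁻) = 8.009 mol.
n(Cd) = n(e⁻)/2 = 4.005 mol, so m = 4.005 × 112.41 = 450.2 g.
Volume = m/ρ = 450.2 / 8.65 = 52.04 cm³.
Thickness = V/A = 52.04 / 508 = 0.102 cm = 1020 μm.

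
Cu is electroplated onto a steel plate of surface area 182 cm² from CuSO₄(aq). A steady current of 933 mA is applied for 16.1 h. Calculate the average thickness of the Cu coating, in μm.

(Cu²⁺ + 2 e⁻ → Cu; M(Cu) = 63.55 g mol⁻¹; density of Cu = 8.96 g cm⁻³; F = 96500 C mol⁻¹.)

109 μm

Q = I·t = 0.9330 × 57960 = 54080 C; n(e⁻) = 0.5604 mol.
n(Cu) = n(e⁻)/2 = 0.2802 mol, so m = 0.2802 × 63.55 = 17.81 g.
Volume = m/ρ = 17.81 / 8.96 = 1.987 cm³.
Thickness = V/A = 1.987 / 182 = 0.0109 cm = 109 μm.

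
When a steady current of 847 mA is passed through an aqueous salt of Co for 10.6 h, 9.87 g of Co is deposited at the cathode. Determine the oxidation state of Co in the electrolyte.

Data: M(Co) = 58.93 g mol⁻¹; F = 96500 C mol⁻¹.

Q = I·t = 0.8470 A × 38160 s = 32320 C, so n(e⁻) = 32320/96500 = 0.3349 mol.
n(Co) deposited = 9.87 / 58.93 = 0.1675 mol.
Electrons per atom = n(e⁻)/n(Co) = 0.3349 / 0.1675 = 2.00 ≈ 2, so the ion is Co²⁺.

+2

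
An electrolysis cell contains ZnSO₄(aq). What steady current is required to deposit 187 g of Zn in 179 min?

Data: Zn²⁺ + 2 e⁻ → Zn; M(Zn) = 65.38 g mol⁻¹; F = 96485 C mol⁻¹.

51.4 A

n(Zn) = 187 / 65.38 = 2.860 mol.
n(e⁻) = 2 × 2.860 = 5.720 mol.
Q = n(e⁻)·F = 5.720 × 96485 = 551900 C.
I = Q/t = 551900 / 10740 s = 51.4 A.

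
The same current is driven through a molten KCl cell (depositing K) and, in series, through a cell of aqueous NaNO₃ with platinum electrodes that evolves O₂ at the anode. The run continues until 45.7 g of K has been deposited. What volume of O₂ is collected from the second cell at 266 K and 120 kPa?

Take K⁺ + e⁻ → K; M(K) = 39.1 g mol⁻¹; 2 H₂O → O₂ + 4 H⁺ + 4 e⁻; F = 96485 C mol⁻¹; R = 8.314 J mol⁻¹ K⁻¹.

n(K) = 45.7 / 39.1 = 1.169 mol, so n(e⁻) = 1 × 1.169 = 1.169 mol.
The cells are in series, so the same 1.169 mol of electrons passes through the second cell.
2 H₂O → O₂ + 4 H⁺ + 4 e⁻ — 4 mol e⁻ per mol O₂, so n(O₂) = 1.169/4 = 0.2922 mol.
V = nRT/P = (0.2922 × 8.314 × 266) / (120 × 10³) = 0.00539 m³ = 5.39 L.

5.39 L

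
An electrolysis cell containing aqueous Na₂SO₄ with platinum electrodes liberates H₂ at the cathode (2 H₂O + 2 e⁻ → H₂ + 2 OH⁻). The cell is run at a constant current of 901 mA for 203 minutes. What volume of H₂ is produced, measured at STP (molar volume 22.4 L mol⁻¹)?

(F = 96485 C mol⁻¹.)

1.27 L

Q = I·t = 0.9010 A × 12180 s = 10970 C.
n(e⁻) = Q/F = 10970 / 96485 = 0.1137 mol.
2 electrons are transferred per H₂ molecule, so n(H₂) = 0.1137 / 2 = 0.05687 mol.
V = n × V_m = 0.05687 × 22.4 = 1.27 L.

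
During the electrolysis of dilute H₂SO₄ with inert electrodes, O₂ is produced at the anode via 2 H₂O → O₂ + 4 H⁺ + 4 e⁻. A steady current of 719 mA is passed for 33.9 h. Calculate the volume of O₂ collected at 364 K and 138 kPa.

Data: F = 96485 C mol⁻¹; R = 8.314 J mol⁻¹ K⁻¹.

Q = I·t = 0.7190 A × 122040 s = 87750 C.
n(e⁻) = Q/F = 87750 / 96485 = 0.9094 mol.
4 electrons are transferred per O₂ molecule, so n(O₂) = 0.9094 / 4 = 0.2274 mol.
V = nRT/P = (0.2274 × 8.314 × 364) / (138 × 10³ Pa) = 0.00499 m³ = 4.99 L.

4.99 L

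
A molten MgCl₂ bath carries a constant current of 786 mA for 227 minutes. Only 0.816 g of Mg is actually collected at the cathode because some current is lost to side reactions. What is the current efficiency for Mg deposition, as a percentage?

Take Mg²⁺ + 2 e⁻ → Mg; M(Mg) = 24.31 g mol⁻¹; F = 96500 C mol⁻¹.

60.5 %

Q = I·t = 0.7860 × 13620 = 10710 C; n(e⁻) = 10710/96500 = 0.1109 mol.
Theoretical n(Mg) = n(e⁻)/2 = 0.05547 mol, i.e. m_theo = 0.05547 × 24.31 = 1.348 g.
Efficiency = m_actual / m_theo = 0.816 / 1.348 = 60.5 %.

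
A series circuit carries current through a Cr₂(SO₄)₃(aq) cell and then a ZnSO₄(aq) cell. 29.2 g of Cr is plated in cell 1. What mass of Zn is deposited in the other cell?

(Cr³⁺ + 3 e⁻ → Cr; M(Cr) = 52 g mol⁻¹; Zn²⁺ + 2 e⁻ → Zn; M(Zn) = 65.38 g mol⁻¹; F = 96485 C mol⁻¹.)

55.1 g

n(Cr) = 29.2 / 52 = 0.5615 mol.
Since Cr³⁺ + 3 e⁻ → Cr, n(e⁻) passed = 3 × 0.5615 = 1.685 mol.
Cells in series carry the same charge, so the same 1.685 mol of electrons passes through cell 2.
Zn²⁺ + 2 e⁻ → Zn, so n(Zn) = 1.685 / 2 = 0.8423 mol.
m(Zn) = 0.8423 × 65.38 = 55.1 g.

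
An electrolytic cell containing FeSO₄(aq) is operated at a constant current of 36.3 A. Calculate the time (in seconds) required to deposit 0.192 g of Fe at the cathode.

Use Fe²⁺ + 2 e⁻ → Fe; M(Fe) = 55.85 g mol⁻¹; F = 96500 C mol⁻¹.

n(Fe) = m/M = 0.192 / 55.85 = 0.003438 mol.
Each Fe atom requires 2 electrons, so n(e⁻) = 2 × 0.003438 = 0.006876 mol.
Q = n(e⁻)·F = 0.006876 × 96500 = 663.5 C.
t = Q/I = 663.5 / 36.30 A = 18.28 s.

18.3 s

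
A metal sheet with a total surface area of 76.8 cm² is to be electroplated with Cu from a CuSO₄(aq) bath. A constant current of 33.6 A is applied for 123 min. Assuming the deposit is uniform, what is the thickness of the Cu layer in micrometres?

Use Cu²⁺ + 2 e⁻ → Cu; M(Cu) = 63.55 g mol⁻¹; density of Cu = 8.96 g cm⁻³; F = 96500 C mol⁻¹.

1190 μm

Q = I·t = 33.60 × 7380.0 = 248000 C; n(e⁻) = 2.570 mol.
n(Cu) = n(e⁻)/2 = 1.285 mol, so m = 1.285 × 63.55 = 81.65 g.
Volume = m/ρ = 81.65 / 8.96 = 9.113 cm³.
Thickness = V/A = 9.113 / 76.8 = 0.119 cm = 1190 μm.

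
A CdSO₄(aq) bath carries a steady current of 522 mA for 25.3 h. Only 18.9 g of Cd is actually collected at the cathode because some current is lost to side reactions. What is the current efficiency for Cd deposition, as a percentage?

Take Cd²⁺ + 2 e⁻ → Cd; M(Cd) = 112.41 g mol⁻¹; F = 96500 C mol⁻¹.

Q = I·t = 0.5220 × 91080 = 47540 C; n(e⁻) = 47540/96500 = 0.4927 mol.
Theoretical n(Cd) = n(e⁻)/2 = 0.2463 mol, i.e. m_theo = 0.2463 × 112.41 = 27.69 g.
Efficiency = m_actual / m_theo = 18.9 / 27.69 = 68.3 %.

68.3 %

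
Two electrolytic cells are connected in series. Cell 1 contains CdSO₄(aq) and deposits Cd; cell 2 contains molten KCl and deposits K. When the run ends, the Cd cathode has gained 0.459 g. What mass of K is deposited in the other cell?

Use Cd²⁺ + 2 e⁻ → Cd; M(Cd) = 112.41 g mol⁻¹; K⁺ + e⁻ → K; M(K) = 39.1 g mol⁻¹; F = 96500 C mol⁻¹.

n(Cd) = 0.459 / 112.41 = 0.004083 mol.
Since Cd²⁺ + 2 e⁻ → Cd, n(e⁻) passed = 2 × 0.004083 = 0.008167 mol.
Cells in series carry the same charge, so the same 0.008167 mol of electrons passes through cell 2.
K⁺ + e⁻ → K, so n(K) = 0.008167 / 1 = 0.008167 mol.
m(K) = 0.008167 × 39.1 = 0.319 g.

0.319 g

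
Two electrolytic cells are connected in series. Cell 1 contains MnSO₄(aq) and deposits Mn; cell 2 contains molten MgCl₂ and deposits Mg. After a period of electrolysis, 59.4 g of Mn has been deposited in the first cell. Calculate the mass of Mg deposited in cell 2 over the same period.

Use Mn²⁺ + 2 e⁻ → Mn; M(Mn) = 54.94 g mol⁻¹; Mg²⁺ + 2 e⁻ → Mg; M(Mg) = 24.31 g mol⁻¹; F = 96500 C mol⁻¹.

26.3 g

n(Mn) = 59.4 / 54.94 = 1.081 mol.
Since Mn²⁺ + 2 e⁻ → Mn, n(e⁻) passed = 2 × 1.081 = 2.162 mol.
Cells in series carry the same charge, so the same 2.162 mol of electrons passes through cell 2.
Mg²⁺ + 2 e⁻ → Mg, so n(Mg) = 2.162 / 2 = 1.081 mol.
m(Mg) = 1.081 × 24.31 = 26.3 g.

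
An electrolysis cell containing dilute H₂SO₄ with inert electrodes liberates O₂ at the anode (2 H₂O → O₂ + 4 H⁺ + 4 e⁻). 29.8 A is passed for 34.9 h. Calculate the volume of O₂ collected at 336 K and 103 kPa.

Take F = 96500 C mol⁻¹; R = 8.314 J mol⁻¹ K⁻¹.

Q = I·t = 29.80 A × 125640 s = 3744000 C.
n(e⁻) = Q/F = 3744000 / 96500 = 38.80 mol.
4 electrons are transferred per O₂ molecule, so n(O₂) = 38.80 / 4 = 9.700 mol.
V = nRT/P = (9.700 × 8.314 × 336) / (103 × 10³ Pa) = 0.263 m³ = 263 L.

263 L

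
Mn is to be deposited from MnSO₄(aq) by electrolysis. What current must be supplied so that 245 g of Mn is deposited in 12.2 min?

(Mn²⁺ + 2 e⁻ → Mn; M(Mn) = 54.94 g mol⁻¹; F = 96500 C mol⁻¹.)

n(Mn) = 245 / 54.94 = 4.459 mol.
n(e⁻) = 2 × 4.459 = 8.919 mol.
Q = n(e⁻)·F = 8.919 × 96500 = 860700 C.
I = Q/t = 860700 / 732.00 s = 1180 A.

1180 A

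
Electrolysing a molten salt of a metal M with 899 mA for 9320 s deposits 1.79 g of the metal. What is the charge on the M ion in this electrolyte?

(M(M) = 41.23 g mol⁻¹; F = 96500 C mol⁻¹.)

Q = I·t = 0.8990 A × 9320.0 s = 8379 C, so n(e⁻) = 8379/96500 = 0.08683 mol.
n(M) deposited = 1.79 / 41.23 = 0.04341 mol.
Electrons per atom = n(e⁻)/n(M) = 0.08683 / 0.04341 = 2.00 ≈ 2, so the ion is M²⁺.

+2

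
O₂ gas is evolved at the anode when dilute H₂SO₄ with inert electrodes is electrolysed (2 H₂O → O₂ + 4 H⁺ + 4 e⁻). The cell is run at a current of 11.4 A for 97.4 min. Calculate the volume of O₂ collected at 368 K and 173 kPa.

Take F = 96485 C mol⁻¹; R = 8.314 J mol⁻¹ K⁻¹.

Q = I·t = 11.40 A × 5844.0 s = 66620 C.
n(e⁻) = Q/F = 66620 / 96485 = 0.6905 mol.
4 electrons are transferred per O₂ molecule, so n(O₂) = 0.6905 / 4 = 0.1726 mol.
V = nRT/P = (0.1726 × 8.314 × 368) / (173 × 10³ Pa) = 0.00305 m³ = 3.05 L.

3.05 L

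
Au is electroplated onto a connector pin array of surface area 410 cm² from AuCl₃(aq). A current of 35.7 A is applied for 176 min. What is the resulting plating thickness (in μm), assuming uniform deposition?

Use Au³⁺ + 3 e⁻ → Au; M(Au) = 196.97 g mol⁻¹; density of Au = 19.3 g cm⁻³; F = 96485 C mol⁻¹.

Q = I·t = 35.70 × 10560 = 377000 C; n(e⁻) = 3.907 mol.
n(Au) = n(e⁻)/3 = 1.302 mol, so m = 1.302 × 196.97 = 256.5 g.
Volume = m/ρ = 256.5 / 19.3 = 13.29 cm³.
Thickness = V/A = 13.29 / 410 = 0.0324 cm = 324 μm.

324 μm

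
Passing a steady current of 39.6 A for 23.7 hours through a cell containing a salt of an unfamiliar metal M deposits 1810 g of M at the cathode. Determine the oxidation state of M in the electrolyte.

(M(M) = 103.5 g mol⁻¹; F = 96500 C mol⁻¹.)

+2

Q = I·t = 39.60 A × 85320 s = 3379000 C, so n(e⁻) = 3379000/96500 = 35.01 mol.
n(M) deposited = 1810 / 103.5 = 17.49 mol.
Electrons per atom = n(e⁻)/n(M) = 35.01 / 17.49 = 2.00 ≈ 2, so the ion is M²⁺.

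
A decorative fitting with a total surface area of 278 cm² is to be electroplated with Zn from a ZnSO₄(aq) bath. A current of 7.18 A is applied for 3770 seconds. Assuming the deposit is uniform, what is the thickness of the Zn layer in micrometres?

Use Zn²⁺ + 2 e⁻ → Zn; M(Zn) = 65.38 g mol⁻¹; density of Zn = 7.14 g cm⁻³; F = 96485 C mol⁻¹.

Q = I·t = 7.180 × 3770.0 = 27070 C; n(e⁻) = 0.2805 mol.
n(Zn) = n(e⁻)/2 = 0.1403 mol, so m = 0.1403 × 65.38 = 9.171 g.
Volume = m/ρ = 9.171 / 7.14 = 1.284 cm³.
Thickness = V/A = 1.284 / 278 = 0.00462 cm = 46.2 μm.

46.2 μm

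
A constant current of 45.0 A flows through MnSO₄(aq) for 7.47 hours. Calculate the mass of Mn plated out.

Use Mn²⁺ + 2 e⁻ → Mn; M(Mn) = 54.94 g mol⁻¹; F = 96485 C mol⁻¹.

Q = I·t = 45.00 A × 26892 s = 1210000 C.
n(e⁻) = Q/F = 1210000 / 96485 = 12.54 mol.
Mn²⁺ + 2 e⁻ → Mn, so n(Mn) = n(e⁻)/2 = 6.271 mol.
m = n·M = 6.271 × 54.94 = 345 g.

345 g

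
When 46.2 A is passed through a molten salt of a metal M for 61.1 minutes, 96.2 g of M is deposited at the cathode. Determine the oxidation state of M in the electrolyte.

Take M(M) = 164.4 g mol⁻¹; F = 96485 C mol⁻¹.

Q = I·t = 46.20 A × 3666.0 s = 169400 C, so n(e⁻) = 169400/96485 = 1.755 mol.
n(M) deposited = 96.2 / 164.4 = 0.5852 mol.
Electrons per atom = n(e⁻)/n(M) = 1.755 / 0.5852 = 3.00 ≈ 3, so the ion is M³⁺.

+3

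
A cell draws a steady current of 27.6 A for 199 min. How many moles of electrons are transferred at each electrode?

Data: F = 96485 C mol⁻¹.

Q = I·t = 27.60 A × 11940 s = 329500 C.
n(e⁻) = Q/F = 329500 / 96485 = 3.42 mol.

3.42 mol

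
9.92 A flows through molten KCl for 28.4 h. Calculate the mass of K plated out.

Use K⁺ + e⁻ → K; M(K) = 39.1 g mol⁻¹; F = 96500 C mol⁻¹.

411 g

Q = I·t = 9.920 A × 102240 s = 1014000 C.
n(e⁻) = Q/F = 1014000 / 96500 = 10.51 mol.
K⁺ + e⁻ → K, so n(K) = n(e⁻)/1 = 10.51 mol.
m = n·M = 10.51 × 39.1 = 411 g.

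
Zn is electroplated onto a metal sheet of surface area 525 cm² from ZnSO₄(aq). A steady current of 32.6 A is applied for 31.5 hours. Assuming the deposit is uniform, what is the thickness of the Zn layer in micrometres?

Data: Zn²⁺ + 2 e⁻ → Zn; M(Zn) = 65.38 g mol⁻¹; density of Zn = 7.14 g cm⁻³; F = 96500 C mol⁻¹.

Q = I·t = 32.60 × 113400 = 3697000 C; n(e⁻) = 38.31 mol.
n(Zn) = n(e⁻)/2 = 19.15 mol, so m = 19.15 × 65.38 = 1252 g.
Volume = m/ρ = 1252 / 7.14 = 175.4 cm³.
Thickness = V/A = 175.4 / 525 = 0.334 cm = 3340 μm.

3340 μm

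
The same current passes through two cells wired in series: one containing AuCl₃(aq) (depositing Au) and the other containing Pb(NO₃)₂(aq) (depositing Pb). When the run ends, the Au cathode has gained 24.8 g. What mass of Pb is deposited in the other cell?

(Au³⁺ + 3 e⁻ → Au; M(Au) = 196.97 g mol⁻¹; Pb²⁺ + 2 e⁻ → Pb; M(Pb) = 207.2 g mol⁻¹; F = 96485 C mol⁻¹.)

39.1 g

n(Au) = 24.8 / 196.97 = 0.1259 mol.
Since Au³⁺ + 3 e⁻ → Au, n(e⁻) passed = 3 × 0.1259 = 0.3777 mol.
Cells in series carry the same charge, so the same 0.3777 mol of electrons passes through cell 2.
Pb²⁺ + 2 e⁻ → Pb, so n(Pb) = 0.3777 / 2 = 0.1889 mol.
m(Pb) = 0.1889 × 207.2 = 39.1 g.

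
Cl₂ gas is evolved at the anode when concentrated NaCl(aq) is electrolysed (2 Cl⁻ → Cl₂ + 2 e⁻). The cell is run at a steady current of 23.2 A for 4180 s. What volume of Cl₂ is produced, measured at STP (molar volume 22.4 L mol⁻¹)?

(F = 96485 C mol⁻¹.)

Q = I·t = 23.20 A × 4180.0 s = 96980 C.
n(e⁻) = Q/F = 96980 / 96485 = 1.005 mol.
2 electrons are transferred per Cl₂ molecule, so n(Cl₂) = 1.005 / 2 = 0.5025 mol.
V = n × V_m = 0.5025 × 22.4 = 11.3 L.

11.3 L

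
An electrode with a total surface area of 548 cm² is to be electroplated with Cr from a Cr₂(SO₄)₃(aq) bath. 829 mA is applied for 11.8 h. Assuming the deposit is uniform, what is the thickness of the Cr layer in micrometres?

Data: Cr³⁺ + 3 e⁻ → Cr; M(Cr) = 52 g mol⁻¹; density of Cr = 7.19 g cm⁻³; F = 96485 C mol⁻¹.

16.1 μm

Q = I·t = 0.8290 × 42480 = 35220 C; n(e⁻) = 0.3650 mol.
n(Cr) = n(e⁻)/3 = 0.1217 mol, so m = 0.1217 × 52 = 6.326 g.
Volume = m/ρ = 6.326 / 7.19 = 0.8799 cm³.
Thickness = V/A = 0.8799 / 548 = 0.00161 cm = 16.1 μm.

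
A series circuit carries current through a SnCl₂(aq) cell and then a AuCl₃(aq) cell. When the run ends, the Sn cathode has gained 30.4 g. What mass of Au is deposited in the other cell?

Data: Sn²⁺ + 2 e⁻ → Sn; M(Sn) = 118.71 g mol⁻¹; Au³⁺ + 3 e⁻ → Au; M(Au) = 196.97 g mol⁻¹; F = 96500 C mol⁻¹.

n(Sn) = 30.4 / 118.71 = 0.2561 mol.
Since Sn²⁺ + 2 e⁻ → Sn, n(e⁻) passed = 2 × 0.2561 = 0.5122 mol.
Cells in series carry the same charge, so the same 0.5122 mol of electrons passes through cell 2.
Au³⁺ + 3 e⁻ → Au, so n(Au) = 0.5122 / 3 = 0.1707 mol.
m(Au) = 0.1707 × 196.97 = 33.6 g.

33.6 g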